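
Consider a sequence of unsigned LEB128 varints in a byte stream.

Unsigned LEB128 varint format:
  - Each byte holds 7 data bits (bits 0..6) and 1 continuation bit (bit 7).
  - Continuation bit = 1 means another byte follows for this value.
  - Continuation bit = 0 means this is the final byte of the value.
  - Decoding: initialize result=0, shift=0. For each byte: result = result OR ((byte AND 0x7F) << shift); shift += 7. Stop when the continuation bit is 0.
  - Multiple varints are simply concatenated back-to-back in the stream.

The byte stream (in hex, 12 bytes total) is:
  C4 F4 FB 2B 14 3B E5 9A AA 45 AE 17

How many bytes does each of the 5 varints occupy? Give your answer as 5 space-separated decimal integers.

Answer: 4 1 1 4 2

Derivation:
  byte[0]=0xC4 cont=1 payload=0x44=68: acc |= 68<<0 -> acc=68 shift=7
  byte[1]=0xF4 cont=1 payload=0x74=116: acc |= 116<<7 -> acc=14916 shift=14
  byte[2]=0xFB cont=1 payload=0x7B=123: acc |= 123<<14 -> acc=2030148 shift=21
  byte[3]=0x2B cont=0 payload=0x2B=43: acc |= 43<<21 -> acc=92207684 shift=28 [end]
Varint 1: bytes[0:4] = C4 F4 FB 2B -> value 92207684 (4 byte(s))
  byte[4]=0x14 cont=0 payload=0x14=20: acc |= 20<<0 -> acc=20 shift=7 [end]
Varint 2: bytes[4:5] = 14 -> value 20 (1 byte(s))
  byte[5]=0x3B cont=0 payload=0x3B=59: acc |= 59<<0 -> acc=59 shift=7 [end]
Varint 3: bytes[5:6] = 3B -> value 59 (1 byte(s))
  byte[6]=0xE5 cont=1 payload=0x65=101: acc |= 101<<0 -> acc=101 shift=7
  byte[7]=0x9A cont=1 payload=0x1A=26: acc |= 26<<7 -> acc=3429 shift=14
  byte[8]=0xAA cont=1 payload=0x2A=42: acc |= 42<<14 -> acc=691557 shift=21
  byte[9]=0x45 cont=0 payload=0x45=69: acc |= 69<<21 -> acc=145395045 shift=28 [end]
Varint 4: bytes[6:10] = E5 9A AA 45 -> value 145395045 (4 byte(s))
  byte[10]=0xAE cont=1 payload=0x2E=46: acc |= 46<<0 -> acc=46 shift=7
  byte[11]=0x17 cont=0 payload=0x17=23: acc |= 23<<7 -> acc=2990 shift=14 [end]
Varint 5: bytes[10:12] = AE 17 -> value 2990 (2 byte(s))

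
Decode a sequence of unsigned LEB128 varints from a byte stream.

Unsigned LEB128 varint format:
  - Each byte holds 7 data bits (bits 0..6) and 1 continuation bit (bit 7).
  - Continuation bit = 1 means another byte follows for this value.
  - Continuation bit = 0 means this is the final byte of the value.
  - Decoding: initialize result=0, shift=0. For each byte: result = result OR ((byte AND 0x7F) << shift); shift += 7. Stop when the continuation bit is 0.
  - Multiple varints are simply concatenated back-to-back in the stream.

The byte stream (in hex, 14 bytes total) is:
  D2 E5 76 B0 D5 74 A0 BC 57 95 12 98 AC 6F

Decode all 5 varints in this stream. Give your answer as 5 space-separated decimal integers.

Answer: 1946322 1911472 1433120 2325 1824280

Derivation:
  byte[0]=0xD2 cont=1 payload=0x52=82: acc |= 82<<0 -> acc=82 shift=7
  byte[1]=0xE5 cont=1 payload=0x65=101: acc |= 101<<7 -> acc=13010 shift=14
  byte[2]=0x76 cont=0 payload=0x76=118: acc |= 118<<14 -> acc=1946322 shift=21 [end]
Varint 1: bytes[0:3] = D2 E5 76 -> value 1946322 (3 byte(s))
  byte[3]=0xB0 cont=1 payload=0x30=48: acc |= 48<<0 -> acc=48 shift=7
  byte[4]=0xD5 cont=1 payload=0x55=85: acc |= 85<<7 -> acc=10928 shift=14
  byte[5]=0x74 cont=0 payload=0x74=116: acc |= 116<<14 -> acc=1911472 shift=21 [end]
Varint 2: bytes[3:6] = B0 D5 74 -> value 1911472 (3 byte(s))
  byte[6]=0xA0 cont=1 payload=0x20=32: acc |= 32<<0 -> acc=32 shift=7
  byte[7]=0xBC cont=1 payload=0x3C=60: acc |= 60<<7 -> acc=7712 shift=14
  byte[8]=0x57 cont=0 payload=0x57=87: acc |= 87<<14 -> acc=1433120 shift=21 [end]
Varint 3: bytes[6:9] = A0 BC 57 -> value 1433120 (3 byte(s))
  byte[9]=0x95 cont=1 payload=0x15=21: acc |= 21<<0 -> acc=21 shift=7
  byte[10]=0x12 cont=0 payload=0x12=18: acc |= 18<<7 -> acc=2325 shift=14 [end]
Varint 4: bytes[9:11] = 95 12 -> value 2325 (2 byte(s))
  byte[11]=0x98 cont=1 payload=0x18=24: acc |= 24<<0 -> acc=24 shift=7
  byte[12]=0xAC cont=1 payload=0x2C=44: acc |= 44<<7 -> acc=5656 shift=14
  byte[13]=0x6F cont=0 payload=0x6F=111: acc |= 111<<14 -> acc=1824280 shift=21 [end]
Varint 5: bytes[11:14] = 98 AC 6F -> value 1824280 (3 byte(s))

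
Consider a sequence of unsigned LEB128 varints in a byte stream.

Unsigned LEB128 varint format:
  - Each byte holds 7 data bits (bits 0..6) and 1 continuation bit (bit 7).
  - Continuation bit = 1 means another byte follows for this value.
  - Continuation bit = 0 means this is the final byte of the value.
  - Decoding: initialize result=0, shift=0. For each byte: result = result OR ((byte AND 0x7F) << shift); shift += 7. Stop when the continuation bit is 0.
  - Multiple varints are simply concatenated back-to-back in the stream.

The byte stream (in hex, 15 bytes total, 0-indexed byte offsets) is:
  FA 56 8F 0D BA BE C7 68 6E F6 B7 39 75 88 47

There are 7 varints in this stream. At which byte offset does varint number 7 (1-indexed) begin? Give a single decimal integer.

Answer: 13

Derivation:
  byte[0]=0xFA cont=1 payload=0x7A=122: acc |= 122<<0 -> acc=122 shift=7
  byte[1]=0x56 cont=0 payload=0x56=86: acc |= 86<<7 -> acc=11130 shift=14 [end]
Varint 1: bytes[0:2] = FA 56 -> value 11130 (2 byte(s))
  byte[2]=0x8F cont=1 payload=0x0F=15: acc |= 15<<0 -> acc=15 shift=7
  byte[3]=0x0D cont=0 payload=0x0D=13: acc |= 13<<7 -> acc=1679 shift=14 [end]
Varint 2: bytes[2:4] = 8F 0D -> value 1679 (2 byte(s))
  byte[4]=0xBA cont=1 payload=0x3A=58: acc |= 58<<0 -> acc=58 shift=7
  byte[5]=0xBE cont=1 payload=0x3E=62: acc |= 62<<7 -> acc=7994 shift=14
  byte[6]=0xC7 cont=1 payload=0x47=71: acc |= 71<<14 -> acc=1171258 shift=21
  byte[7]=0x68 cont=0 payload=0x68=104: acc |= 104<<21 -> acc=219275066 shift=28 [end]
Varint 3: bytes[4:8] = BA BE C7 68 -> value 219275066 (4 byte(s))
  byte[8]=0x6E cont=0 payload=0x6E=110: acc |= 110<<0 -> acc=110 shift=7 [end]
Varint 4: bytes[8:9] = 6E -> value 110 (1 byte(s))
  byte[9]=0xF6 cont=1 payload=0x76=118: acc |= 118<<0 -> acc=118 shift=7
  byte[10]=0xB7 cont=1 payload=0x37=55: acc |= 55<<7 -> acc=7158 shift=14
  byte[11]=0x39 cont=0 payload=0x39=57: acc |= 57<<14 -> acc=941046 shift=21 [end]
Varint 5: bytes[9:12] = F6 B7 39 -> value 941046 (3 byte(s))
  byte[12]=0x75 cont=0 payload=0x75=117: acc |= 117<<0 -> acc=117 shift=7 [end]
Varint 6: bytes[12:13] = 75 -> value 117 (1 byte(s))
  byte[13]=0x88 cont=1 payload=0x08=8: acc |= 8<<0 -> acc=8 shift=7
  byte[14]=0x47 cont=0 payload=0x47=71: acc |= 71<<7 -> acc=9096 shift=14 [end]
Varint 7: bytes[13:15] = 88 47 -> value 9096 (2 byte(s))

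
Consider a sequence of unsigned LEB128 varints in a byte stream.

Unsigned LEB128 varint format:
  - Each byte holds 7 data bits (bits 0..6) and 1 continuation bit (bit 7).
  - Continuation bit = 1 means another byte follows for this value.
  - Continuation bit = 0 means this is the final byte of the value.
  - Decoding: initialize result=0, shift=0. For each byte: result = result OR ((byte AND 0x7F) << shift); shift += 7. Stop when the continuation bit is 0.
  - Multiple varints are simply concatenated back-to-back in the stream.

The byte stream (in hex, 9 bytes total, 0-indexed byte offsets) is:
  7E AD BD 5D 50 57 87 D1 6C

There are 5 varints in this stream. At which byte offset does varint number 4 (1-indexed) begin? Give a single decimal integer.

Answer: 5

Derivation:
  byte[0]=0x7E cont=0 payload=0x7E=126: acc |= 126<<0 -> acc=126 shift=7 [end]
Varint 1: bytes[0:1] = 7E -> value 126 (1 byte(s))
  byte[1]=0xAD cont=1 payload=0x2D=45: acc |= 45<<0 -> acc=45 shift=7
  byte[2]=0xBD cont=1 payload=0x3D=61: acc |= 61<<7 -> acc=7853 shift=14
  byte[3]=0x5D cont=0 payload=0x5D=93: acc |= 93<<14 -> acc=1531565 shift=21 [end]
Varint 2: bytes[1:4] = AD BD 5D -> value 1531565 (3 byte(s))
  byte[4]=0x50 cont=0 payload=0x50=80: acc |= 80<<0 -> acc=80 shift=7 [end]
Varint 3: bytes[4:5] = 50 -> value 80 (1 byte(s))
  byte[5]=0x57 cont=0 payload=0x57=87: acc |= 87<<0 -> acc=87 shift=7 [end]
Varint 4: bytes[5:6] = 57 -> value 87 (1 byte(s))
  byte[6]=0x87 cont=1 payload=0x07=7: acc |= 7<<0 -> acc=7 shift=7
  byte[7]=0xD1 cont=1 payload=0x51=81: acc |= 81<<7 -> acc=10375 shift=14
  byte[8]=0x6C cont=0 payload=0x6C=108: acc |= 108<<14 -> acc=1779847 shift=21 [end]
Varint 5: bytes[6:9] = 87 D1 6C -> value 1779847 (3 byte(s))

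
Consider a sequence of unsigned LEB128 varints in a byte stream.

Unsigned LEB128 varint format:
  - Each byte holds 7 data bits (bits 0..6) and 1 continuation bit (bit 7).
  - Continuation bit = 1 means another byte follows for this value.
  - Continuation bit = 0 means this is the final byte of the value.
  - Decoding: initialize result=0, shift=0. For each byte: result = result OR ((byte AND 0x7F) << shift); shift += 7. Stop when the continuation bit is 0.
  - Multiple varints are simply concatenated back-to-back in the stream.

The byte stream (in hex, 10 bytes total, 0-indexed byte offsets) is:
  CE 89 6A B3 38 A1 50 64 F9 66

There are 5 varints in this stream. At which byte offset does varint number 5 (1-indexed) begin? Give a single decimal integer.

Answer: 8

Derivation:
  byte[0]=0xCE cont=1 payload=0x4E=78: acc |= 78<<0 -> acc=78 shift=7
  byte[1]=0x89 cont=1 payload=0x09=9: acc |= 9<<7 -> acc=1230 shift=14
  byte[2]=0x6A cont=0 payload=0x6A=106: acc |= 106<<14 -> acc=1737934 shift=21 [end]
Varint 1: bytes[0:3] = CE 89 6A -> value 1737934 (3 byte(s))
  byte[3]=0xB3 cont=1 payload=0x33=51: acc |= 51<<0 -> acc=51 shift=7
  byte[4]=0x38 cont=0 payload=0x38=56: acc |= 56<<7 -> acc=7219 shift=14 [end]
Varint 2: bytes[3:5] = B3 38 -> value 7219 (2 byte(s))
  byte[5]=0xA1 cont=1 payload=0x21=33: acc |= 33<<0 -> acc=33 shift=7
  byte[6]=0x50 cont=0 payload=0x50=80: acc |= 80<<7 -> acc=10273 shift=14 [end]
Varint 3: bytes[5:7] = A1 50 -> value 10273 (2 byte(s))
  byte[7]=0x64 cont=0 payload=0x64=100: acc |= 100<<0 -> acc=100 shift=7 [end]
Varint 4: bytes[7:8] = 64 -> value 100 (1 byte(s))
  byte[8]=0xF9 cont=1 payload=0x79=121: acc |= 121<<0 -> acc=121 shift=7
  byte[9]=0x66 cont=0 payload=0x66=102: acc |= 102<<7 -> acc=13177 shift=14 [end]
Varint 5: bytes[8:10] = F9 66 -> value 13177 (2 byte(s))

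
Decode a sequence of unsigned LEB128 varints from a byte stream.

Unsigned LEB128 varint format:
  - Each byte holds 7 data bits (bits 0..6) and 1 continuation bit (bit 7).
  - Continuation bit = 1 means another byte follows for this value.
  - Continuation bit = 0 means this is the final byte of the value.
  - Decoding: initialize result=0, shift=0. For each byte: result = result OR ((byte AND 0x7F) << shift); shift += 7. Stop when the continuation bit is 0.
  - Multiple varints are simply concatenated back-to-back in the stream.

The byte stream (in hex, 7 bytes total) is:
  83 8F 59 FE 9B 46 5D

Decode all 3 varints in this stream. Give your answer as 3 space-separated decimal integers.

  byte[0]=0x83 cont=1 payload=0x03=3: acc |= 3<<0 -> acc=3 shift=7
  byte[1]=0x8F cont=1 payload=0x0F=15: acc |= 15<<7 -> acc=1923 shift=14
  byte[2]=0x59 cont=0 payload=0x59=89: acc |= 89<<14 -> acc=1460099 shift=21 [end]
Varint 1: bytes[0:3] = 83 8F 59 -> value 1460099 (3 byte(s))
  byte[3]=0xFE cont=1 payload=0x7E=126: acc |= 126<<0 -> acc=126 shift=7
  byte[4]=0x9B cont=1 payload=0x1B=27: acc |= 27<<7 -> acc=3582 shift=14
  byte[5]=0x46 cont=0 payload=0x46=70: acc |= 70<<14 -> acc=1150462 shift=21 [end]
Varint 2: bytes[3:6] = FE 9B 46 -> value 1150462 (3 byte(s))
  byte[6]=0x5D cont=0 payload=0x5D=93: acc |= 93<<0 -> acc=93 shift=7 [end]
Varint 3: bytes[6:7] = 5D -> value 93 (1 byte(s))

Answer: 1460099 1150462 93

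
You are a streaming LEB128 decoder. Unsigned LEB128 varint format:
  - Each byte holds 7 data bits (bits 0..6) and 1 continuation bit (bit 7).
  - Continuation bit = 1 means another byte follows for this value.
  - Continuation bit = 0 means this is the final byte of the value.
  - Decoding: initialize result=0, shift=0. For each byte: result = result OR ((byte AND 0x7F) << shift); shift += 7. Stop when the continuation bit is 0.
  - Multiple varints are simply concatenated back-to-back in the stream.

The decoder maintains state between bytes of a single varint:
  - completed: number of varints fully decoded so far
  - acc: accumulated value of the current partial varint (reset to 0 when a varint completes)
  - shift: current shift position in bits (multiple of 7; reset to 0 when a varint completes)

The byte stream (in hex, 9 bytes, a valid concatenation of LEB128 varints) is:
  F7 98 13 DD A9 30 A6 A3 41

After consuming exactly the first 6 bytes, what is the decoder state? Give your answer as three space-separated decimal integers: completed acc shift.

byte[0]=0xF7 cont=1 payload=0x77: acc |= 119<<0 -> completed=0 acc=119 shift=7
byte[1]=0x98 cont=1 payload=0x18: acc |= 24<<7 -> completed=0 acc=3191 shift=14
byte[2]=0x13 cont=0 payload=0x13: varint #1 complete (value=314487); reset -> completed=1 acc=0 shift=0
byte[3]=0xDD cont=1 payload=0x5D: acc |= 93<<0 -> completed=1 acc=93 shift=7
byte[4]=0xA9 cont=1 payload=0x29: acc |= 41<<7 -> completed=1 acc=5341 shift=14
byte[5]=0x30 cont=0 payload=0x30: varint #2 complete (value=791773); reset -> completed=2 acc=0 shift=0

Answer: 2 0 0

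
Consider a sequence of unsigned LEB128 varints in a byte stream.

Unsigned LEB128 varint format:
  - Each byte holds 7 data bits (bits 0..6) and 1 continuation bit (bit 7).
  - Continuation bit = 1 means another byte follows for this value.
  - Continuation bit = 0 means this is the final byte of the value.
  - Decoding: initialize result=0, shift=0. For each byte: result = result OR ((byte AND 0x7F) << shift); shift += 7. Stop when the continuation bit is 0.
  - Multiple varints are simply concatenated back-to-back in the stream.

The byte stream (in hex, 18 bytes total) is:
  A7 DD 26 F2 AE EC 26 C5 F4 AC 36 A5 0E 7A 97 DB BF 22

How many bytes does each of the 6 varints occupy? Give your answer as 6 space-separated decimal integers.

Answer: 3 4 4 2 1 4

Derivation:
  byte[0]=0xA7 cont=1 payload=0x27=39: acc |= 39<<0 -> acc=39 shift=7
  byte[1]=0xDD cont=1 payload=0x5D=93: acc |= 93<<7 -> acc=11943 shift=14
  byte[2]=0x26 cont=0 payload=0x26=38: acc |= 38<<14 -> acc=634535 shift=21 [end]
Varint 1: bytes[0:3] = A7 DD 26 -> value 634535 (3 byte(s))
  byte[3]=0xF2 cont=1 payload=0x72=114: acc |= 114<<0 -> acc=114 shift=7
  byte[4]=0xAE cont=1 payload=0x2E=46: acc |= 46<<7 -> acc=6002 shift=14
  byte[5]=0xEC cont=1 payload=0x6C=108: acc |= 108<<14 -> acc=1775474 shift=21
  byte[6]=0x26 cont=0 payload=0x26=38: acc |= 38<<21 -> acc=81467250 shift=28 [end]
Varint 2: bytes[3:7] = F2 AE EC 26 -> value 81467250 (4 byte(s))
  byte[7]=0xC5 cont=1 payload=0x45=69: acc |= 69<<0 -> acc=69 shift=7
  byte[8]=0xF4 cont=1 payload=0x74=116: acc |= 116<<7 -> acc=14917 shift=14
  byte[9]=0xAC cont=1 payload=0x2C=44: acc |= 44<<14 -> acc=735813 shift=21
  byte[10]=0x36 cont=0 payload=0x36=54: acc |= 54<<21 -> acc=113982021 shift=28 [end]
Varint 3: bytes[7:11] = C5 F4 AC 36 -> value 113982021 (4 byte(s))
  byte[11]=0xA5 cont=1 payload=0x25=37: acc |= 37<<0 -> acc=37 shift=7
  byte[12]=0x0E cont=0 payload=0x0E=14: acc |= 14<<7 -> acc=1829 shift=14 [end]
Varint 4: bytes[11:13] = A5 0E -> value 1829 (2 byte(s))
  byte[13]=0x7A cont=0 payload=0x7A=122: acc |= 122<<0 -> acc=122 shift=7 [end]
Varint 5: bytes[13:14] = 7A -> value 122 (1 byte(s))
  byte[14]=0x97 cont=1 payload=0x17=23: acc |= 23<<0 -> acc=23 shift=7
  byte[15]=0xDB cont=1 payload=0x5B=91: acc |= 91<<7 -> acc=11671 shift=14
  byte[16]=0xBF cont=1 payload=0x3F=63: acc |= 63<<14 -> acc=1043863 shift=21
  byte[17]=0x22 cont=0 payload=0x22=34: acc |= 34<<21 -> acc=72347031 shift=28 [end]
Varint 6: bytes[14:18] = 97 DB BF 22 -> value 72347031 (4 byte(s))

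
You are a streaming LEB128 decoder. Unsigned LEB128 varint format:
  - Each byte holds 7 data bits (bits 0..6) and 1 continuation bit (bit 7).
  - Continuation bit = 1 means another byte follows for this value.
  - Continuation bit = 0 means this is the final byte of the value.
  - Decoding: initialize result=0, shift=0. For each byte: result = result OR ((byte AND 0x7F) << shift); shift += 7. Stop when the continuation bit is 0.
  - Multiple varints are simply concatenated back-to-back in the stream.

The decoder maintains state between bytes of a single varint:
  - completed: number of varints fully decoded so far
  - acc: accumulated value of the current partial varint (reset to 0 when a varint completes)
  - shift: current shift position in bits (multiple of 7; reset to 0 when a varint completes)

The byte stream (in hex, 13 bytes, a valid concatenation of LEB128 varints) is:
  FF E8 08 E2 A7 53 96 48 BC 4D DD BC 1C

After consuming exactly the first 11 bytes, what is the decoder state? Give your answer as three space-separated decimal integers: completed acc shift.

byte[0]=0xFF cont=1 payload=0x7F: acc |= 127<<0 -> completed=0 acc=127 shift=7
byte[1]=0xE8 cont=1 payload=0x68: acc |= 104<<7 -> completed=0 acc=13439 shift=14
byte[2]=0x08 cont=0 payload=0x08: varint #1 complete (value=144511); reset -> completed=1 acc=0 shift=0
byte[3]=0xE2 cont=1 payload=0x62: acc |= 98<<0 -> completed=1 acc=98 shift=7
byte[4]=0xA7 cont=1 payload=0x27: acc |= 39<<7 -> completed=1 acc=5090 shift=14
byte[5]=0x53 cont=0 payload=0x53: varint #2 complete (value=1364962); reset -> completed=2 acc=0 shift=0
byte[6]=0x96 cont=1 payload=0x16: acc |= 22<<0 -> completed=2 acc=22 shift=7
byte[7]=0x48 cont=0 payload=0x48: varint #3 complete (value=9238); reset -> completed=3 acc=0 shift=0
byte[8]=0xBC cont=1 payload=0x3C: acc |= 60<<0 -> completed=3 acc=60 shift=7
byte[9]=0x4D cont=0 payload=0x4D: varint #4 complete (value=9916); reset -> completed=4 acc=0 shift=0
byte[10]=0xDD cont=1 payload=0x5D: acc |= 93<<0 -> completed=4 acc=93 shift=7

Answer: 4 93 7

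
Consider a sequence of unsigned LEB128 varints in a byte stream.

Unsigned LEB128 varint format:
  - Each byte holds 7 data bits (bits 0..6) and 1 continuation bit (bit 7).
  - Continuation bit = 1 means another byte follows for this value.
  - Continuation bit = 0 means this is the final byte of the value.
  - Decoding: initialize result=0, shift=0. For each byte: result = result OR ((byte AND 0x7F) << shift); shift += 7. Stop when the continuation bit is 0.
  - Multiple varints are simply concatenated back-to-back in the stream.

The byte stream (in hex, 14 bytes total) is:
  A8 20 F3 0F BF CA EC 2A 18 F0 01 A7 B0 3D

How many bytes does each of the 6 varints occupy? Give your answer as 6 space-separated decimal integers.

Answer: 2 2 4 1 2 3

Derivation:
  byte[0]=0xA8 cont=1 payload=0x28=40: acc |= 40<<0 -> acc=40 shift=7
  byte[1]=0x20 cont=0 payload=0x20=32: acc |= 32<<7 -> acc=4136 shift=14 [end]
Varint 1: bytes[0:2] = A8 20 -> value 4136 (2 byte(s))
  byte[2]=0xF3 cont=1 payload=0x73=115: acc |= 115<<0 -> acc=115 shift=7
  byte[3]=0x0F cont=0 payload=0x0F=15: acc |= 15<<7 -> acc=2035 shift=14 [end]
Varint 2: bytes[2:4] = F3 0F -> value 2035 (2 byte(s))
  byte[4]=0xBF cont=1 payload=0x3F=63: acc |= 63<<0 -> acc=63 shift=7
  byte[5]=0xCA cont=1 payload=0x4A=74: acc |= 74<<7 -> acc=9535 shift=14
  byte[6]=0xEC cont=1 payload=0x6C=108: acc |= 108<<14 -> acc=1779007 shift=21
  byte[7]=0x2A cont=0 payload=0x2A=42: acc |= 42<<21 -> acc=89859391 shift=28 [end]
Varint 3: bytes[4:8] = BF CA EC 2A -> value 89859391 (4 byte(s))
  byte[8]=0x18 cont=0 payload=0x18=24: acc |= 24<<0 -> acc=24 shift=7 [end]
Varint 4: bytes[8:9] = 18 -> value 24 (1 byte(s))
  byte[9]=0xF0 cont=1 payload=0x70=112: acc |= 112<<0 -> acc=112 shift=7
  byte[10]=0x01 cont=0 payload=0x01=1: acc |= 1<<7 -> acc=240 shift=14 [end]
Varint 5: bytes[9:11] = F0 01 -> value 240 (2 byte(s))
  byte[11]=0xA7 cont=1 payload=0x27=39: acc |= 39<<0 -> acc=39 shift=7
  byte[12]=0xB0 cont=1 payload=0x30=48: acc |= 48<<7 -> acc=6183 shift=14
  byte[13]=0x3D cont=0 payload=0x3D=61: acc |= 61<<14 -> acc=1005607 shift=21 [end]
Varint 6: bytes[11:14] = A7 B0 3D -> value 1005607 (3 byte(s))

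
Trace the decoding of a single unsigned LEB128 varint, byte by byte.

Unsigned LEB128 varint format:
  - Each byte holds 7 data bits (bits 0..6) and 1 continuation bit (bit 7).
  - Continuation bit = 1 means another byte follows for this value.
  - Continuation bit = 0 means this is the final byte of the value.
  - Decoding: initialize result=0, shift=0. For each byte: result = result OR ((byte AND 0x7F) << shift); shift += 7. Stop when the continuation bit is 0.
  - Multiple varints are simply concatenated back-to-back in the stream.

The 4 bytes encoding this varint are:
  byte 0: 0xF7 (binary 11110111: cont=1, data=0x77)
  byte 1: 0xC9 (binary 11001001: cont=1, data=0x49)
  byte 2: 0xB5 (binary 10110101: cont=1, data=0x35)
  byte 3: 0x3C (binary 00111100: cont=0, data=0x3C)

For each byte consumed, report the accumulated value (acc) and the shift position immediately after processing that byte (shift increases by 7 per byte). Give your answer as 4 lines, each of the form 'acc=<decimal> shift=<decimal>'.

byte 0=0xF7: payload=0x77=119, contrib = 119<<0 = 119; acc -> 119, shift -> 7
byte 1=0xC9: payload=0x49=73, contrib = 73<<7 = 9344; acc -> 9463, shift -> 14
byte 2=0xB5: payload=0x35=53, contrib = 53<<14 = 868352; acc -> 877815, shift -> 21
byte 3=0x3C: payload=0x3C=60, contrib = 60<<21 = 125829120; acc -> 126706935, shift -> 28

Answer: acc=119 shift=7
acc=9463 shift=14
acc=877815 shift=21
acc=126706935 shift=28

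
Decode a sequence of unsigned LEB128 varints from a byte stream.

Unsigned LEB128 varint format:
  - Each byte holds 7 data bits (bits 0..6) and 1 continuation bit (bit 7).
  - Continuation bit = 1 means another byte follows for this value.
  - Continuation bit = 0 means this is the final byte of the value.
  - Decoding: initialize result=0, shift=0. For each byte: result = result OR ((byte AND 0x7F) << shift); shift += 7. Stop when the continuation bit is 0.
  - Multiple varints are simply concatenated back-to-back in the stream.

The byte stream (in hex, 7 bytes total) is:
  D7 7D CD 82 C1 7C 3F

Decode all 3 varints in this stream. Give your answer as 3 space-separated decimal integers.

  byte[0]=0xD7 cont=1 payload=0x57=87: acc |= 87<<0 -> acc=87 shift=7
  byte[1]=0x7D cont=0 payload=0x7D=125: acc |= 125<<7 -> acc=16087 shift=14 [end]
Varint 1: bytes[0:2] = D7 7D -> value 16087 (2 byte(s))
  byte[2]=0xCD cont=1 payload=0x4D=77: acc |= 77<<0 -> acc=77 shift=7
  byte[3]=0x82 cont=1 payload=0x02=2: acc |= 2<<7 -> acc=333 shift=14
  byte[4]=0xC1 cont=1 payload=0x41=65: acc |= 65<<14 -> acc=1065293 shift=21
  byte[5]=0x7C cont=0 payload=0x7C=124: acc |= 124<<21 -> acc=261112141 shift=28 [end]
Varint 2: bytes[2:6] = CD 82 C1 7C -> value 261112141 (4 byte(s))
  byte[6]=0x3F cont=0 payload=0x3F=63: acc |= 63<<0 -> acc=63 shift=7 [end]
Varint 3: bytes[6:7] = 3F -> value 63 (1 byte(s))

Answer: 16087 261112141 63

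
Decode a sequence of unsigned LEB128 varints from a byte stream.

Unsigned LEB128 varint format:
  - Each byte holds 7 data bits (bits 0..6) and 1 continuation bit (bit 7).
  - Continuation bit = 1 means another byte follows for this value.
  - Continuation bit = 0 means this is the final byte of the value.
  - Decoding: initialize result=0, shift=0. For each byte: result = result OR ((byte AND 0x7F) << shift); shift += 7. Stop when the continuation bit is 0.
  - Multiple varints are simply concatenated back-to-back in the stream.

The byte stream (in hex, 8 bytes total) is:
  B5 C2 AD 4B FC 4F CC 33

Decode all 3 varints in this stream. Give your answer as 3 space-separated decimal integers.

Answer: 158032181 10236 6604

Derivation:
  byte[0]=0xB5 cont=1 payload=0x35=53: acc |= 53<<0 -> acc=53 shift=7
  byte[1]=0xC2 cont=1 payload=0x42=66: acc |= 66<<7 -> acc=8501 shift=14
  byte[2]=0xAD cont=1 payload=0x2D=45: acc |= 45<<14 -> acc=745781 shift=21
  byte[3]=0x4B cont=0 payload=0x4B=75: acc |= 75<<21 -> acc=158032181 shift=28 [end]
Varint 1: bytes[0:4] = B5 C2 AD 4B -> value 158032181 (4 byte(s))
  byte[4]=0xFC cont=1 payload=0x7C=124: acc |= 124<<0 -> acc=124 shift=7
  byte[5]=0x4F cont=0 payload=0x4F=79: acc |= 79<<7 -> acc=10236 shift=14 [end]
Varint 2: bytes[4:6] = FC 4F -> value 10236 (2 byte(s))
  byte[6]=0xCC cont=1 payload=0x4C=76: acc |= 76<<0 -> acc=76 shift=7
  byte[7]=0x33 cont=0 payload=0x33=51: acc |= 51<<7 -> acc=6604 shift=14 [end]
Varint 3: bytes[6:8] = CC 33 -> value 6604 (2 byte(s))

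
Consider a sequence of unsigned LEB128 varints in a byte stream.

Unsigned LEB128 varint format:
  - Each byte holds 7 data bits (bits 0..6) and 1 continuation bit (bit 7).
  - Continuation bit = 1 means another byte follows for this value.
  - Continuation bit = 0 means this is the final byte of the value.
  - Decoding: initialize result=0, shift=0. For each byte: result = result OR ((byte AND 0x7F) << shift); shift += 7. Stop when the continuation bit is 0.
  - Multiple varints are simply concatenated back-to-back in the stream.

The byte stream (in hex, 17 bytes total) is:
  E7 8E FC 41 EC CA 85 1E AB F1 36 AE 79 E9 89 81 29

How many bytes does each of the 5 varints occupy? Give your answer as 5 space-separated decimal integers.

  byte[0]=0xE7 cont=1 payload=0x67=103: acc |= 103<<0 -> acc=103 shift=7
  byte[1]=0x8E cont=1 payload=0x0E=14: acc |= 14<<7 -> acc=1895 shift=14
  byte[2]=0xFC cont=1 payload=0x7C=124: acc |= 124<<14 -> acc=2033511 shift=21
  byte[3]=0x41 cont=0 payload=0x41=65: acc |= 65<<21 -> acc=138348391 shift=28 [end]
Varint 1: bytes[0:4] = E7 8E FC 41 -> value 138348391 (4 byte(s))
  byte[4]=0xEC cont=1 payload=0x6C=108: acc |= 108<<0 -> acc=108 shift=7
  byte[5]=0xCA cont=1 payload=0x4A=74: acc |= 74<<7 -> acc=9580 shift=14
  byte[6]=0x85 cont=1 payload=0x05=5: acc |= 5<<14 -> acc=91500 shift=21
  byte[7]=0x1E cont=0 payload=0x1E=30: acc |= 30<<21 -> acc=63006060 shift=28 [end]
Varint 2: bytes[4:8] = EC CA 85 1E -> value 63006060 (4 byte(s))
  byte[8]=0xAB cont=1 payload=0x2B=43: acc |= 43<<0 -> acc=43 shift=7
  byte[9]=0xF1 cont=1 payload=0x71=113: acc |= 113<<7 -> acc=14507 shift=14
  byte[10]=0x36 cont=0 payload=0x36=54: acc |= 54<<14 -> acc=899243 shift=21 [end]
Varint 3: bytes[8:11] = AB F1 36 -> value 899243 (3 byte(s))
  byte[11]=0xAE cont=1 payload=0x2E=46: acc |= 46<<0 -> acc=46 shift=7
  byte[12]=0x79 cont=0 payload=0x79=121: acc |= 121<<7 -> acc=15534 shift=14 [end]
Varint 4: bytes[11:13] = AE 79 -> value 15534 (2 byte(s))
  byte[13]=0xE9 cont=1 payload=0x69=105: acc |= 105<<0 -> acc=105 shift=7
  byte[14]=0x89 cont=1 payload=0x09=9: acc |= 9<<7 -> acc=1257 shift=14
  byte[15]=0x81 cont=1 payload=0x01=1: acc |= 1<<14 -> acc=17641 shift=21
  byte[16]=0x29 cont=0 payload=0x29=41: acc |= 41<<21 -> acc=86000873 shift=28 [end]
Varint 5: bytes[13:17] = E9 89 81 29 -> value 86000873 (4 byte(s))

Answer: 4 4 3 2 4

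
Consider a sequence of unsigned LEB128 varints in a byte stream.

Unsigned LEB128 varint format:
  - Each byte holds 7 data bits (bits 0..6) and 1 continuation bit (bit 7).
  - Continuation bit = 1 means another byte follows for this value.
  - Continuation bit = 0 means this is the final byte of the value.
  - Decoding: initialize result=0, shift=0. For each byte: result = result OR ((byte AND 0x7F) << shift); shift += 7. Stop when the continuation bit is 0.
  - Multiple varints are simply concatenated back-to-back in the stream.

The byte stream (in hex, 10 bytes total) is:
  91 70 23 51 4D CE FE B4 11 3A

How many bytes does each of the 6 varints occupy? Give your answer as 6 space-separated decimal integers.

Answer: 2 1 1 1 4 1

Derivation:
  byte[0]=0x91 cont=1 payload=0x11=17: acc |= 17<<0 -> acc=17 shift=7
  byte[1]=0x70 cont=0 payload=0x70=112: acc |= 112<<7 -> acc=14353 shift=14 [end]
Varint 1: bytes[0:2] = 91 70 -> value 14353 (2 byte(s))
  byte[2]=0x23 cont=0 payload=0x23=35: acc |= 35<<0 -> acc=35 shift=7 [end]
Varint 2: bytes[2:3] = 23 -> value 35 (1 byte(s))
  byte[3]=0x51 cont=0 payload=0x51=81: acc |= 81<<0 -> acc=81 shift=7 [end]
Varint 3: bytes[3:4] = 51 -> value 81 (1 byte(s))
  byte[4]=0x4D cont=0 payload=0x4D=77: acc |= 77<<0 -> acc=77 shift=7 [end]
Varint 4: bytes[4:5] = 4D -> value 77 (1 byte(s))
  byte[5]=0xCE cont=1 payload=0x4E=78: acc |= 78<<0 -> acc=78 shift=7
  byte[6]=0xFE cont=1 payload=0x7E=126: acc |= 126<<7 -> acc=16206 shift=14
  byte[7]=0xB4 cont=1 payload=0x34=52: acc |= 52<<14 -> acc=868174 shift=21
  byte[8]=0x11 cont=0 payload=0x11=17: acc |= 17<<21 -> acc=36519758 shift=28 [end]
Varint 5: bytes[5:9] = CE FE B4 11 -> value 36519758 (4 byte(s))
  byte[9]=0x3A cont=0 payload=0x3A=58: acc |= 58<<0 -> acc=58 shift=7 [end]
Varint 6: bytes[9:10] = 3A -> value 58 (1 byte(s))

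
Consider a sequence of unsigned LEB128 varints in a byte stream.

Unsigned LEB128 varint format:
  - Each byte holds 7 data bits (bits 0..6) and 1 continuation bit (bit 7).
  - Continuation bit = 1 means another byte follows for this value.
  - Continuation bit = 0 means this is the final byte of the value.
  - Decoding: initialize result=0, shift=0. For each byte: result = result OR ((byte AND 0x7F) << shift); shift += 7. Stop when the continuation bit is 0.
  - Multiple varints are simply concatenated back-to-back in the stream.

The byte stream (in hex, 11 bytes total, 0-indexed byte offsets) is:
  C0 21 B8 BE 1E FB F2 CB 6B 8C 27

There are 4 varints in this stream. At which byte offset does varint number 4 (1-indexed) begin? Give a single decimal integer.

Answer: 9

Derivation:
  byte[0]=0xC0 cont=1 payload=0x40=64: acc |= 64<<0 -> acc=64 shift=7
  byte[1]=0x21 cont=0 payload=0x21=33: acc |= 33<<7 -> acc=4288 shift=14 [end]
Varint 1: bytes[0:2] = C0 21 -> value 4288 (2 byte(s))
  byte[2]=0xB8 cont=1 payload=0x38=56: acc |= 56<<0 -> acc=56 shift=7
  byte[3]=0xBE cont=1 payload=0x3E=62: acc |= 62<<7 -> acc=7992 shift=14
  byte[4]=0x1E cont=0 payload=0x1E=30: acc |= 30<<14 -> acc=499512 shift=21 [end]
Varint 2: bytes[2:5] = B8 BE 1E -> value 499512 (3 byte(s))
  byte[5]=0xFB cont=1 payload=0x7B=123: acc |= 123<<0 -> acc=123 shift=7
  byte[6]=0xF2 cont=1 payload=0x72=114: acc |= 114<<7 -> acc=14715 shift=14
  byte[7]=0xCB cont=1 payload=0x4B=75: acc |= 75<<14 -> acc=1243515 shift=21
  byte[8]=0x6B cont=0 payload=0x6B=107: acc |= 107<<21 -> acc=225638779 shift=28 [end]
Varint 3: bytes[5:9] = FB F2 CB 6B -> value 225638779 (4 byte(s))
  byte[9]=0x8C cont=1 payload=0x0C=12: acc |= 12<<0 -> acc=12 shift=7
  byte[10]=0x27 cont=0 payload=0x27=39: acc |= 39<<7 -> acc=5004 shift=14 [end]
Varint 4: bytes[9:11] = 8C 27 -> value 5004 (2 byte(s))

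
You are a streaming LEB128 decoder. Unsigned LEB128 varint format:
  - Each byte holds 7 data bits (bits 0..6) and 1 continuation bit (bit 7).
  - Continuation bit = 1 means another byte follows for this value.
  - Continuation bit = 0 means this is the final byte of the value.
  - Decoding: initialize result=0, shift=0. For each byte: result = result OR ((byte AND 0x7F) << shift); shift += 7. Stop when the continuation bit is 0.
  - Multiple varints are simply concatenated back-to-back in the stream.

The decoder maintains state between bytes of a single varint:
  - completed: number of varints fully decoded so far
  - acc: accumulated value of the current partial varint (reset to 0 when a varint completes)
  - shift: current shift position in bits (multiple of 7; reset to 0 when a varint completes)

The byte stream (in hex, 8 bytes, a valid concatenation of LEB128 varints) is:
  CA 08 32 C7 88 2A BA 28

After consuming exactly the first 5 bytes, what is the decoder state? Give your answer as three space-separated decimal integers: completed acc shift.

byte[0]=0xCA cont=1 payload=0x4A: acc |= 74<<0 -> completed=0 acc=74 shift=7
byte[1]=0x08 cont=0 payload=0x08: varint #1 complete (value=1098); reset -> completed=1 acc=0 shift=0
byte[2]=0x32 cont=0 payload=0x32: varint #2 complete (value=50); reset -> completed=2 acc=0 shift=0
byte[3]=0xC7 cont=1 payload=0x47: acc |= 71<<0 -> completed=2 acc=71 shift=7
byte[4]=0x88 cont=1 payload=0x08: acc |= 8<<7 -> completed=2 acc=1095 shift=14

Answer: 2 1095 14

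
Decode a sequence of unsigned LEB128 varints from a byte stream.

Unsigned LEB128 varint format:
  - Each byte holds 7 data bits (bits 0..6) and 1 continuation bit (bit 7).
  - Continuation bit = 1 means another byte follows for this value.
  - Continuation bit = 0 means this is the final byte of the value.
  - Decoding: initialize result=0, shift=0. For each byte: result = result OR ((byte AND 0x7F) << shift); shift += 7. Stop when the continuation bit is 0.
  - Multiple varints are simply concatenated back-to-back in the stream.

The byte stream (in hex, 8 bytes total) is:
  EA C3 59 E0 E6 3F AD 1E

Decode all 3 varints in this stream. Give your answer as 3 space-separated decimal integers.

  byte[0]=0xEA cont=1 payload=0x6A=106: acc |= 106<<0 -> acc=106 shift=7
  byte[1]=0xC3 cont=1 payload=0x43=67: acc |= 67<<7 -> acc=8682 shift=14
  byte[2]=0x59 cont=0 payload=0x59=89: acc |= 89<<14 -> acc=1466858 shift=21 [end]
Varint 1: bytes[0:3] = EA C3 59 -> value 1466858 (3 byte(s))
  byte[3]=0xE0 cont=1 payload=0x60=96: acc |= 96<<0 -> acc=96 shift=7
  byte[4]=0xE6 cont=1 payload=0x66=102: acc |= 102<<7 -> acc=13152 shift=14
  byte[5]=0x3F cont=0 payload=0x3F=63: acc |= 63<<14 -> acc=1045344 shift=21 [end]
Varint 2: bytes[3:6] = E0 E6 3F -> value 1045344 (3 byte(s))
  byte[6]=0xAD cont=1 payload=0x2D=45: acc |= 45<<0 -> acc=45 shift=7
  byte[7]=0x1E cont=0 payload=0x1E=30: acc |= 30<<7 -> acc=3885 shift=14 [end]
Varint 3: bytes[6:8] = AD 1E -> value 3885 (2 byte(s))

Answer: 1466858 1045344 3885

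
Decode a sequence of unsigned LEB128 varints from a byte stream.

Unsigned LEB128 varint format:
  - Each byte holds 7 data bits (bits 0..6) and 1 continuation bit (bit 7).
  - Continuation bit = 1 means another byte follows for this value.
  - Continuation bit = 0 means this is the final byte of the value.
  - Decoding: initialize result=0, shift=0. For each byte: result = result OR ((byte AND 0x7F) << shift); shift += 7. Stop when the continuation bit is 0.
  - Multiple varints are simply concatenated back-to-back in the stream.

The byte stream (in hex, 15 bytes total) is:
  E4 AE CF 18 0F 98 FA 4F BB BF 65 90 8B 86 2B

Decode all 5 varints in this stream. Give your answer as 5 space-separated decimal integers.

  byte[0]=0xE4 cont=1 payload=0x64=100: acc |= 100<<0 -> acc=100 shift=7
  byte[1]=0xAE cont=1 payload=0x2E=46: acc |= 46<<7 -> acc=5988 shift=14
  byte[2]=0xCF cont=1 payload=0x4F=79: acc |= 79<<14 -> acc=1300324 shift=21
  byte[3]=0x18 cont=0 payload=0x18=24: acc |= 24<<21 -> acc=51631972 shift=28 [end]
Varint 1: bytes[0:4] = E4 AE CF 18 -> value 51631972 (4 byte(s))
  byte[4]=0x0F cont=0 payload=0x0F=15: acc |= 15<<0 -> acc=15 shift=7 [end]
Varint 2: bytes[4:5] = 0F -> value 15 (1 byte(s))
  byte[5]=0x98 cont=1 payload=0x18=24: acc |= 24<<0 -> acc=24 shift=7
  byte[6]=0xFA cont=1 payload=0x7A=122: acc |= 122<<7 -> acc=15640 shift=14
  byte[7]=0x4F cont=0 payload=0x4F=79: acc |= 79<<14 -> acc=1309976 shift=21 [end]
Varint 3: bytes[5:8] = 98 FA 4F -> value 1309976 (3 byte(s))
  byte[8]=0xBB cont=1 payload=0x3B=59: acc |= 59<<0 -> acc=59 shift=7
  byte[9]=0xBF cont=1 payload=0x3F=63: acc |= 63<<7 -> acc=8123 shift=14
  byte[10]=0x65 cont=0 payload=0x65=101: acc |= 101<<14 -> acc=1662907 shift=21 [end]
Varint 4: bytes[8:11] = BB BF 65 -> value 1662907 (3 byte(s))
  byte[11]=0x90 cont=1 payload=0x10=16: acc |= 16<<0 -> acc=16 shift=7
  byte[12]=0x8B cont=1 payload=0x0B=11: acc |= 11<<7 -> acc=1424 shift=14
  byte[13]=0x86 cont=1 payload=0x06=6: acc |= 6<<14 -> acc=99728 shift=21
  byte[14]=0x2B cont=0 payload=0x2B=43: acc |= 43<<21 -> acc=90277264 shift=28 [end]
Varint 5: bytes[11:15] = 90 8B 86 2B -> value 90277264 (4 byte(s))

Answer: 51631972 15 1309976 1662907 90277264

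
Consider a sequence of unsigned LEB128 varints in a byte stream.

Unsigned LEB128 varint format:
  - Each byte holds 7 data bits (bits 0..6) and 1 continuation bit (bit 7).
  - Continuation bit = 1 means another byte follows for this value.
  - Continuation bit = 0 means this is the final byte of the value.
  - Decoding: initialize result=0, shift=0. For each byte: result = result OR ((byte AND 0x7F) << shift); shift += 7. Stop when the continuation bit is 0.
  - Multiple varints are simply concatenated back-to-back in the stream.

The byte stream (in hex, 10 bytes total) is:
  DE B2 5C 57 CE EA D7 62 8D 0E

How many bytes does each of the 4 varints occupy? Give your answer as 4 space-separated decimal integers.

  byte[0]=0xDE cont=1 payload=0x5E=94: acc |= 94<<0 -> acc=94 shift=7
  byte[1]=0xB2 cont=1 payload=0x32=50: acc |= 50<<7 -> acc=6494 shift=14
  byte[2]=0x5C cont=0 payload=0x5C=92: acc |= 92<<14 -> acc=1513822 shift=21 [end]
Varint 1: bytes[0:3] = DE B2 5C -> value 1513822 (3 byte(s))
  byte[3]=0x57 cont=0 payload=0x57=87: acc |= 87<<0 -> acc=87 shift=7 [end]
Varint 2: bytes[3:4] = 57 -> value 87 (1 byte(s))
  byte[4]=0xCE cont=1 payload=0x4E=78: acc |= 78<<0 -> acc=78 shift=7
  byte[5]=0xEA cont=1 payload=0x6A=106: acc |= 106<<7 -> acc=13646 shift=14
  byte[6]=0xD7 cont=1 payload=0x57=87: acc |= 87<<14 -> acc=1439054 shift=21
  byte[7]=0x62 cont=0 payload=0x62=98: acc |= 98<<21 -> acc=206959950 shift=28 [end]
Varint 3: bytes[4:8] = CE EA D7 62 -> value 206959950 (4 byte(s))
  byte[8]=0x8D cont=1 payload=0x0D=13: acc |= 13<<0 -> acc=13 shift=7
  byte[9]=0x0E cont=0 payload=0x0E=14: acc |= 14<<7 -> acc=1805 shift=14 [end]
Varint 4: bytes[8:10] = 8D 0E -> value 1805 (2 byte(s))

Answer: 3 1 4 2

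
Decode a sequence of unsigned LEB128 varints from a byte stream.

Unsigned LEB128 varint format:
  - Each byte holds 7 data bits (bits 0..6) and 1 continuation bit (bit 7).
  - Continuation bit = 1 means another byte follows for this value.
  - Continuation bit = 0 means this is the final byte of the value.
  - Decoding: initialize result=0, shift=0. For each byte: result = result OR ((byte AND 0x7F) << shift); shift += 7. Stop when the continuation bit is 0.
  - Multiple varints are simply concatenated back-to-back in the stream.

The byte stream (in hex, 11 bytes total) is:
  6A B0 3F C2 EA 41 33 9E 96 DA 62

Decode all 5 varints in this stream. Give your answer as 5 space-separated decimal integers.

  byte[0]=0x6A cont=0 payload=0x6A=106: acc |= 106<<0 -> acc=106 shift=7 [end]
Varint 1: bytes[0:1] = 6A -> value 106 (1 byte(s))
  byte[1]=0xB0 cont=1 payload=0x30=48: acc |= 48<<0 -> acc=48 shift=7
  byte[2]=0x3F cont=0 payload=0x3F=63: acc |= 63<<7 -> acc=8112 shift=14 [end]
Varint 2: bytes[1:3] = B0 3F -> value 8112 (2 byte(s))
  byte[3]=0xC2 cont=1 payload=0x42=66: acc |= 66<<0 -> acc=66 shift=7
  byte[4]=0xEA cont=1 payload=0x6A=106: acc |= 106<<7 -> acc=13634 shift=14
  byte[5]=0x41 cont=0 payload=0x41=65: acc |= 65<<14 -> acc=1078594 shift=21 [end]
Varint 3: bytes[3:6] = C2 EA 41 -> value 1078594 (3 byte(s))
  byte[6]=0x33 cont=0 payload=0x33=51: acc |= 51<<0 -> acc=51 shift=7 [end]
Varint 4: bytes[6:7] = 33 -> value 51 (1 byte(s))
  byte[7]=0x9E cont=1 payload=0x1E=30: acc |= 30<<0 -> acc=30 shift=7
  byte[8]=0x96 cont=1 payload=0x16=22: acc |= 22<<7 -> acc=2846 shift=14
  byte[9]=0xDA cont=1 payload=0x5A=90: acc |= 90<<14 -> acc=1477406 shift=21
  byte[10]=0x62 cont=0 payload=0x62=98: acc |= 98<<21 -> acc=206998302 shift=28 [end]
Varint 5: bytes[7:11] = 9E 96 DA 62 -> value 206998302 (4 byte(s))

Answer: 106 8112 1078594 51 206998302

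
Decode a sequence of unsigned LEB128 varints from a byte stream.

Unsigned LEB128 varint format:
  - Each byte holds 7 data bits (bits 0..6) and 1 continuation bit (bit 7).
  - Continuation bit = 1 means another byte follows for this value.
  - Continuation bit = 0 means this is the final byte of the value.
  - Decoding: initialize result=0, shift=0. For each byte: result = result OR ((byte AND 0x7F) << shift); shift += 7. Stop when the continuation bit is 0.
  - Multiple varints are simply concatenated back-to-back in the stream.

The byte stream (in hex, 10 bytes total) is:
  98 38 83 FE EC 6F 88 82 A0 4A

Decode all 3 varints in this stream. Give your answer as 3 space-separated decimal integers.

Answer: 7192 234569475 155713800

Derivation:
  byte[0]=0x98 cont=1 payload=0x18=24: acc |= 24<<0 -> acc=24 shift=7
  byte[1]=0x38 cont=0 payload=0x38=56: acc |= 56<<7 -> acc=7192 shift=14 [end]
Varint 1: bytes[0:2] = 98 38 -> value 7192 (2 byte(s))
  byte[2]=0x83 cont=1 payload=0x03=3: acc |= 3<<0 -> acc=3 shift=7
  byte[3]=0xFE cont=1 payload=0x7E=126: acc |= 126<<7 -> acc=16131 shift=14
  byte[4]=0xEC cont=1 payload=0x6C=108: acc |= 108<<14 -> acc=1785603 shift=21
  byte[5]=0x6F cont=0 payload=0x6F=111: acc |= 111<<21 -> acc=234569475 shift=28 [end]
Varint 2: bytes[2:6] = 83 FE EC 6F -> value 234569475 (4 byte(s))
  byte[6]=0x88 cont=1 payload=0x08=8: acc |= 8<<0 -> acc=8 shift=7
  byte[7]=0x82 cont=1 payload=0x02=2: acc |= 2<<7 -> acc=264 shift=14
  byte[8]=0xA0 cont=1 payload=0x20=32: acc |= 32<<14 -> acc=524552 shift=21
  byte[9]=0x4A cont=0 payload=0x4A=74: acc |= 74<<21 -> acc=155713800 shift=28 [end]
Varint 3: bytes[6:10] = 88 82 A0 4A -> value 155713800 (4 byte(s))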